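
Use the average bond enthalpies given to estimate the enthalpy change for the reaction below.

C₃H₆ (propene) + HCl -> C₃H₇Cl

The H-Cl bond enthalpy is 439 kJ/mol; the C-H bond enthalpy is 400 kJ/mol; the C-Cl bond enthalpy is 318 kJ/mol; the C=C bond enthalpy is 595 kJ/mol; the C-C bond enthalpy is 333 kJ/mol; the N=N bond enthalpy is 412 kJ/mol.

Bonds broken (reactants):
  C-C: 1 × 333 = 333
  C-H: 6 × 400 = 2400
  C=C: 1 × 595 = 595
  H-Cl: 1 × 439 = 439
  Σ(broken) = 3767 kJ
Bonds formed (products):
  C-C: 2 × 333 = 666
  C-Cl: 1 × 318 = 318
  C-H: 7 × 400 = 2800
  Σ(formed) = 3784 kJ
ΔH = Σ(broken) − Σ(formed) = 3767 − 3784 = −17 kJ

ΔH ≈ −17 kJ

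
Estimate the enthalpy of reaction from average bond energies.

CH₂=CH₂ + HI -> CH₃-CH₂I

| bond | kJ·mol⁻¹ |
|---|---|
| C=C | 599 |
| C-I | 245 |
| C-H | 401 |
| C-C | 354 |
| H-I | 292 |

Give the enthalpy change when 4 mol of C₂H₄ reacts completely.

Bonds broken (reactants):
  C-H: 4 × 401 = 1604
  C=C: 1 × 599 = 599
  H-I: 1 × 292 = 292
  Σ(broken) = 2495 kJ
Bonds formed (products):
  C-C: 1 × 354 = 354
  C-H: 5 × 401 = 2005
  C-I: 1 × 245 = 245
  Σ(formed) = 2604 kJ
ΔH = Σ(broken) − Σ(formed) = 2495 − 2604 = −109 kJ
For 4× the reaction as written: 4 × (−109) = −436 kJ

ΔH = −436 kJ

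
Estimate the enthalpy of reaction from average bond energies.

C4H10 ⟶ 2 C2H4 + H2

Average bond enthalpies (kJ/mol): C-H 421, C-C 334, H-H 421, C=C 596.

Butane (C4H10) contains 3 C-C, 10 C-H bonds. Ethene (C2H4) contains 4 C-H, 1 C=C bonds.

Bonds broken (reactants):
  C-C: 3 × 334 = 1002
  C-H: 10 × 421 = 4210
  Σ(broken) = 5212 kJ
Bonds formed (products):
  C-H: 8 × 421 = 3368
  C=C: 2 × 596 = 1192
  H-H: 1 × 421 = 421
  Σ(formed) = 4981 kJ
ΔH = Σ(broken) − Σ(formed) = 5212 − 4981 = +231 kJ

ΔH ≈ +231 kJ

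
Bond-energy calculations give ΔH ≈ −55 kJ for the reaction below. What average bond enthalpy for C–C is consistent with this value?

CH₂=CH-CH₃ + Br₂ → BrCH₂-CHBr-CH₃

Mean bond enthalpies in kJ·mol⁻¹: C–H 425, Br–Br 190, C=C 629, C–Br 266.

Let D be the C–C bond energy.
Σ(broken) = 1×190 + 1×D + 6×425 + 1×629 = 3369 + D
Σ(formed) = 2×266 + 2×D + 6×425 = 3082 + 2D
ΔH = Σ(broken) − Σ(formed) = (3369 + D) − (3082 + 2D) = +287 − D
Setting this equal to −55 kJ gives D = 342 kJ/mol.

D(C–C) ≈ 342 kJ/mol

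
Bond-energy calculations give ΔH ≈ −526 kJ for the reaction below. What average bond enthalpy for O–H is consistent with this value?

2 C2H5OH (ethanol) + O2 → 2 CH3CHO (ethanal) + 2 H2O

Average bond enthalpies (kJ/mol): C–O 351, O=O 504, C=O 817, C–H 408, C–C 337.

Let D be the O–H bond energy.
Σ(broken) = 2×337 + 10×408 + 2×351 + 2×D + 1×504 = 5960 + 2D
Σ(formed) = 2×337 + 8×408 + 2×817 + 4×D = 5572 + 4D
ΔH = Σ(broken) − Σ(formed) = (5960 + 2D) − (5572 + 4D) = +388 − 2D
Setting this equal to −526 kJ gives 2D = 914, so D = 457 kJ/mol.

D(O–H) ≈ 457 kJ/mol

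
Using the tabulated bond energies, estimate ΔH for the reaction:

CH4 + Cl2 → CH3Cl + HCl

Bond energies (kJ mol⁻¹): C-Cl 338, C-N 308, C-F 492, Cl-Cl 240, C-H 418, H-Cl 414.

ΔH ≈ −94 kJ

Bonds broken (reactants):
  C-H: 4 × 418 = 1672
  Cl-Cl: 1 × 240 = 240
  Σ(broken) = 1912 kJ
Bonds formed (products):
  C-Cl: 1 × 338 = 338
  C-H: 3 × 418 = 1254
  H-Cl: 1 × 414 = 414
  Σ(formed) = 2006 kJ
ΔH = Σ(broken) − Σ(formed) = 1912 − 2006 = −94 kJ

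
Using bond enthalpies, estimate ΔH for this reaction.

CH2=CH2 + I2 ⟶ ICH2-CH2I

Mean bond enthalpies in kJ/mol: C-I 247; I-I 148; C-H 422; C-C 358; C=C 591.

Bonds broken (reactants):
  C-H: 4 × 422 = 1688
  C=C: 1 × 591 = 591
  I-I: 1 × 148 = 148
  Σ(broken) = 2427 kJ
Bonds formed (products):
  C-C: 1 × 358 = 358
  C-H: 4 × 422 = 1688
  C-I: 2 × 247 = 494
  Σ(formed) = 2540 kJ
ΔH = Σ(broken) − Σ(formed) = 2427 − 2540 = −113 kJ

ΔH ≈ −113 kJ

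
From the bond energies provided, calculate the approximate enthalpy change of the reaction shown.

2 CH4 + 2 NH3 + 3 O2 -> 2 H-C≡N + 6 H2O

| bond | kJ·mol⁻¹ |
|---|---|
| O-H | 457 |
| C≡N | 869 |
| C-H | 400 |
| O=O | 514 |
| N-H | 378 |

ΔH ≈ −1012 kJ

Bonds broken (reactants):
  C-H: 8 × 400 = 3200
  N-H: 6 × 378 = 2268
  O=O: 3 × 514 = 1542
  Σ(broken) = 7010 kJ
Bonds formed (products):
  C≡N: 2 × 869 = 1738
  C-H: 2 × 400 = 800
  O-H: 12 × 457 = 5484
  Σ(formed) = 8022 kJ
ΔH = Σ(broken) − Σ(formed) = 7010 − 8022 = −1012 kJ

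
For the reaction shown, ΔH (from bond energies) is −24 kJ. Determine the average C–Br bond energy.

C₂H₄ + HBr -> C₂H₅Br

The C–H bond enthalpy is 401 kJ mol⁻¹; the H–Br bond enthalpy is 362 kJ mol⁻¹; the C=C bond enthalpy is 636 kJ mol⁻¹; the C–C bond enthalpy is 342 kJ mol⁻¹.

Let D be the C–Br bond energy.
Σ(broken) = 4×401 + 1×636 + 1×362 = 2602
Σ(formed) = 1×D + 1×342 + 5×401 = 2347 + D
ΔH = Σ(broken) − Σ(formed) = (2602) − (2347 + D) = +255 − D
Setting this equal to −24 kJ gives D = 279 kJ/mol.

D(C–Br) ≈ 279 kJ/mol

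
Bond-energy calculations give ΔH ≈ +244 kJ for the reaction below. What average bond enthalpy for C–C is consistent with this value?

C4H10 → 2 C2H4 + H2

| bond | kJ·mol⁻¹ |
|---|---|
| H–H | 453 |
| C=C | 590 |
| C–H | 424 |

Let D be the C–C bond energy.
Σ(broken) = 3×D + 10×424 = 4240 + 3D
Σ(formed) = 8×424 + 2×590 + 1×453 = 5025
ΔH = Σ(broken) − Σ(formed) = (4240 + 3D) − (5025) = −785 + 3D
Setting this equal to +244 kJ gives 3D = 1029, so D = 343 kJ/mol.

D(C–C) ≈ 343 kJ/mol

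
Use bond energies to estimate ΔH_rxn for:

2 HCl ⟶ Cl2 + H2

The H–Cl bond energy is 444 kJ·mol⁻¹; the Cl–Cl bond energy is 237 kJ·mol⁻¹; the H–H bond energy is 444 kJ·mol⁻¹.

ΔH ≈ +207 kJ

Bonds broken (reactants):
  H–Cl: 2 × 444 = 888
  Σ(broken) = 888 kJ
Bonds formed (products):
  Cl–Cl: 1 × 237 = 237
  H–H: 1 × 444 = 444
  Σ(formed) = 681 kJ
ΔH = Σ(broken) − Σ(formed) = 888 − 681 = +207 kJ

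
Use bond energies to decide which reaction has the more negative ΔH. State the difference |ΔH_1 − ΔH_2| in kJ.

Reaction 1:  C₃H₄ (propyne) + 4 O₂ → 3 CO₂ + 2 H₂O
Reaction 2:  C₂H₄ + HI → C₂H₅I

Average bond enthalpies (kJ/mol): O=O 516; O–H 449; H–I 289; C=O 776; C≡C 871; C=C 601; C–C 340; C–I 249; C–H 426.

Reaction 1, by 1348 kJ

Reaction 1:
  Bonds broken (reactants):
    C≡C: 1 × 871 = 871
    C–C: 1 × 340 = 340
    C–H: 4 × 426 = 1704
    O=O: 4 × 516 = 2064
    Σ(broken) = 4979 kJ
  Bonds formed (products):
    C=O: 6 × 776 = 4656
    O–H: 4 × 449 = 1796
    Σ(formed) = 6452 kJ
  ΔH_1 = 4979 − 6452 = −1473 kJ
Reaction 2:
  Bonds broken (reactants):
    C–H: 4 × 426 = 1704
    C=C: 1 × 601 = 601
    H–I: 1 × 289 = 289
    Σ(broken) = 2594 kJ
  Bonds formed (products):
    C–C: 1 × 340 = 340
    C–H: 5 × 426 = 2130
    C–I: 1 × 249 = 249
    Σ(formed) = 2719 kJ
  ΔH_2 = 2594 − 2719 = −125 kJ
ΔH_1 − ΔH_2 = −1348 kJ, so reaction 1 has the more negative ΔH; |ΔH_1 − ΔH_2| = 1348 kJ.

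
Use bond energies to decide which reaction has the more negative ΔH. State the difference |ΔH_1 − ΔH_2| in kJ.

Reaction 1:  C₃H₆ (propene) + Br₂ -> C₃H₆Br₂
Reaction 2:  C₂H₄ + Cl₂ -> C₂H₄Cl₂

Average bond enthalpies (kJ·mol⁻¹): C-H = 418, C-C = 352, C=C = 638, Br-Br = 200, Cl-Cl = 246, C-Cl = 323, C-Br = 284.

Reaction 2, by 32 kJ

Reaction 1:
  Bonds broken (reactants):
    Br-Br: 1 × 200 = 200
    C-C: 1 × 352 = 352
    C-H: 6 × 418 = 2508
    C=C: 1 × 638 = 638
    Σ(broken) = 3698 kJ
  Bonds formed (products):
    C-Br: 2 × 284 = 568
    C-C: 2 × 352 = 704
    C-H: 6 × 418 = 2508
    Σ(formed) = 3780 kJ
  ΔH_1 = 3698 − 3780 = −82 kJ
Reaction 2:
  Bonds broken (reactants):
    C-H: 4 × 418 = 1672
    C=C: 1 × 638 = 638
    Cl-Cl: 1 × 246 = 246
    Σ(broken) = 2556 kJ
  Bonds formed (products):
    C-C: 1 × 352 = 352
    C-Cl: 2 × 323 = 646
    C-H: 4 × 418 = 1672
    Σ(formed) = 2670 kJ
  ΔH_2 = 2556 − 2670 = −114 kJ
ΔH_1 − ΔH_2 = +32 kJ, so reaction 2 has the more negative ΔH; |ΔH_1 − ΔH_2| = 32 kJ.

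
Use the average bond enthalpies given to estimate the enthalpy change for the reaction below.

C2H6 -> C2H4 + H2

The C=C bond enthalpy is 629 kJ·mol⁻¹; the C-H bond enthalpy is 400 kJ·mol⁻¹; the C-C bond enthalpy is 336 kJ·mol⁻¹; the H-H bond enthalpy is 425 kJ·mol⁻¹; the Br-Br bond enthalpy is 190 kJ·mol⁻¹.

ΔH ≈ +82 kJ

Bonds broken (reactants):
  C-C: 1 × 336 = 336
  C-H: 6 × 400 = 2400
  Σ(broken) = 2736 kJ
Bonds formed (products):
  C-H: 4 × 400 = 1600
  C=C: 1 × 629 = 629
  H-H: 1 × 425 = 425
  Σ(formed) = 2654 kJ
ΔH = Σ(broken) − Σ(formed) = 2736 − 2654 = +82 kJ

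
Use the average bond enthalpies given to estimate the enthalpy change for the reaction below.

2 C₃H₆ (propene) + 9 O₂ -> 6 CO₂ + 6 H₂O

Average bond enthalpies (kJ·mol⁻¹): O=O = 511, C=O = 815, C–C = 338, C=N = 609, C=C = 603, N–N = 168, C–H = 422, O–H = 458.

ΔH ≈ −3731 kJ

Bonds broken (reactants):
  C–C: 2 × 338 = 676
  C–H: 12 × 422 = 5064
  C=C: 2 × 603 = 1206
  O=O: 9 × 511 = 4599
  Σ(broken) = 11545 kJ
Bonds formed (products):
  C=O: 12 × 815 = 9780
  O–H: 12 × 458 = 5496
  Σ(formed) = 15276 kJ
ΔH = Σ(broken) − Σ(formed) = 11545 − 15276 = −3731 kJ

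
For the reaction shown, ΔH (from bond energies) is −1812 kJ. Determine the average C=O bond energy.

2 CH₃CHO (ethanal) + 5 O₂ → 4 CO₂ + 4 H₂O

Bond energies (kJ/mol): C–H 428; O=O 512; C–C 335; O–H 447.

Let D be the C=O bond energy.
Σ(broken) = 2×335 + 8×428 + 2×D + 5×512 = 6654 + 2D
Σ(formed) = 8×D + 8×447 = 3576 + 8D
ΔH = Σ(broken) − Σ(formed) = (6654 + 2D) − (3576 + 8D) = +3078 − 6D
Setting this equal to −1812 kJ gives 6D = 4890, so D = 815 kJ/mol.

D(C=O) ≈ 815 kJ/mol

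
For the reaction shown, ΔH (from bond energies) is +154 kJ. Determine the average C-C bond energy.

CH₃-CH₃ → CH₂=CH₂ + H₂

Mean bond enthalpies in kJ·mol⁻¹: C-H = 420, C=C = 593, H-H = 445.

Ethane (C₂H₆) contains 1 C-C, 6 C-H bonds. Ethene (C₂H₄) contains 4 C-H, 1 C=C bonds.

Let D be the C-C bond energy.
Σ(broken) = 1×D + 6×420 = 2520 + D
Σ(formed) = 4×420 + 1×593 + 1×445 = 2718
ΔH = Σ(broken) − Σ(formed) = (2520 + D) − (2718) = −198 + D
Setting this equal to +154 kJ gives D = 352 kJ/mol.

D(C-C) ≈ 352 kJ/mol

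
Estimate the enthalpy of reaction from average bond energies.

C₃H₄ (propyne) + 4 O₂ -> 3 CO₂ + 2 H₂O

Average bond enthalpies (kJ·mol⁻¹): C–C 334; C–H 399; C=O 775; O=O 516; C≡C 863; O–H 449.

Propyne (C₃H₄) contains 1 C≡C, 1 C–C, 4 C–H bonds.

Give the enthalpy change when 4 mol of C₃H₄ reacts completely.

ΔH = −6356 kJ

Bonds broken (reactants):
  C≡C: 1 × 863 = 863
  C–C: 1 × 334 = 334
  C–H: 4 × 399 = 1596
  O=O: 4 × 516 = 2064
  Σ(broken) = 4857 kJ
Bonds formed (products):
  C=O: 6 × 775 = 4650
  O–H: 4 × 449 = 1796
  Σ(formed) = 6446 kJ
ΔH = Σ(broken) − Σ(formed) = 4857 − 6446 = −1589 kJ
For 4× the reaction as written: 4 × (−1589) = −6356 kJ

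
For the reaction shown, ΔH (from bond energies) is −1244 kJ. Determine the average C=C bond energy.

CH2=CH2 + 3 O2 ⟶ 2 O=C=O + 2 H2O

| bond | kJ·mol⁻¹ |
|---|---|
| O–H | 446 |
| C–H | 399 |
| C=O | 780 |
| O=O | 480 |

D(C=C) ≈ 624 kJ/mol

Let D be the C=C bond energy.
Σ(broken) = 4×399 + 1×D + 3×480 = 3036 + D
Σ(formed) = 4×780 + 4×446 = 4904
ΔH = Σ(broken) − Σ(formed) = (3036 + D) − (4904) = −1868 + D
Setting this equal to −1244 kJ gives D = 624 kJ/mol.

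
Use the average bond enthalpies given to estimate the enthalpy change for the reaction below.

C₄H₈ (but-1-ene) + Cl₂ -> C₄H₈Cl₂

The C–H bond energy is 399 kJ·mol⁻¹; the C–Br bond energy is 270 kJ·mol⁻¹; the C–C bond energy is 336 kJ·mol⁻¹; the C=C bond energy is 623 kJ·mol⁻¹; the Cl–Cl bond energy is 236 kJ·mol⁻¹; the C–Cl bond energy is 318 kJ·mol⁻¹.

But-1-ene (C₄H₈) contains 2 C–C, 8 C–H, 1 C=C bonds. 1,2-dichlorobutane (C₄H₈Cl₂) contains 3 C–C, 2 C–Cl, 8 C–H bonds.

Bonds broken (reactants):
  C–C: 2 × 336 = 672
  C–H: 8 × 399 = 3192
  C=C: 1 × 623 = 623
  Cl–Cl: 1 × 236 = 236
  Σ(broken) = 4723 kJ
Bonds formed (products):
  C–C: 3 × 336 = 1008
  C–Cl: 2 × 318 = 636
  C–H: 8 × 399 = 3192
  Σ(formed) = 4836 kJ
ΔH = Σ(broken) − Σ(formed) = 4723 − 4836 = −113 kJ

ΔH ≈ −113 kJ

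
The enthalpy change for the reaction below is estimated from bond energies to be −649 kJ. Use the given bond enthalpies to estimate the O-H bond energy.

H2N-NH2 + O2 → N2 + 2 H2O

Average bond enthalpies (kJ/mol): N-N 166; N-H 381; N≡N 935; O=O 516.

Let D be the O-H bond energy.
Σ(broken) = 4×381 + 1×166 + 1×516 = 2206
Σ(formed) = 1×935 + 4×D = 935 + 4D
ΔH = Σ(broken) − Σ(formed) = (2206) − (935 + 4D) = +1271 − 4D
Setting this equal to −649 kJ gives 4D = 1920, so D = 480 kJ/mol.

D(O-H) ≈ 480 kJ/mol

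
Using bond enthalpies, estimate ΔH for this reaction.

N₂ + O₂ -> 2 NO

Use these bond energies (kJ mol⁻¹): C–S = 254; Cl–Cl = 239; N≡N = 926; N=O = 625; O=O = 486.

Bonds broken (reactants):
  N≡N: 1 × 926 = 926
  O=O: 1 × 486 = 486
  Σ(broken) = 1412 kJ
Bonds formed (products):
  N=O: 2 × 625 = 1250
  Σ(formed) = 1250 kJ
ΔH = Σ(broken) − Σ(formed) = 1412 − 1250 = +162 kJ

ΔH ≈ +162 kJ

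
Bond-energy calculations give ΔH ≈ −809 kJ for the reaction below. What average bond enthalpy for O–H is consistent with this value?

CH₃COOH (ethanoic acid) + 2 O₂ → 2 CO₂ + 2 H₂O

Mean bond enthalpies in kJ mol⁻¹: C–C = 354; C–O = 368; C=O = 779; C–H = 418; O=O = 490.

D(O–H) ≈ 476 kJ/mol

Let D be the O–H bond energy.
Σ(broken) = 1×354 + 3×418 + 1×368 + 1×779 + 1×D + 2×490 = 3735 + D
Σ(formed) = 4×779 + 4×D = 3116 + 4D
ΔH = Σ(broken) − Σ(formed) = (3735 + D) − (3116 + 4D) = +619 − 3D
Setting this equal to −809 kJ gives 3D = 1428, so D = 476 kJ/mol.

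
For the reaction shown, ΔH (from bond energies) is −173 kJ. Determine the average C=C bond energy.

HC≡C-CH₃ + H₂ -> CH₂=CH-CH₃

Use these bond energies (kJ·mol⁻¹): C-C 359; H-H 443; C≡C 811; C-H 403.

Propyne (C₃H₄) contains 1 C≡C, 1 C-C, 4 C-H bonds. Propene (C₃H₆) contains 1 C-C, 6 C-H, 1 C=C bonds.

D(C=C) ≈ 621 kJ/mol

Let D be the C=C bond energy.
Σ(broken) = 1×811 + 1×359 + 4×403 + 1×443 = 3225
Σ(formed) = 1×359 + 6×403 + 1×D = 2777 + D
ΔH = Σ(broken) − Σ(formed) = (3225) − (2777 + D) = +448 − D
Setting this equal to −173 kJ gives D = 621 kJ/mol.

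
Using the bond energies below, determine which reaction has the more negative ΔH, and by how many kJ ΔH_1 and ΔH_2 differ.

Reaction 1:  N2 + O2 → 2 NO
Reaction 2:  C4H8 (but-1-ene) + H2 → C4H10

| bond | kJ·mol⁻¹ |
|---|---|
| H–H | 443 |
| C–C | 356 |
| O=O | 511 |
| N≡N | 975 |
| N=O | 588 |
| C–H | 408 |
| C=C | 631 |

Reaction 1:
  Bonds broken (reactants):
    N≡N: 1 × 975 = 975
    O=O: 1 × 511 = 511
    Σ(broken) = 1486 kJ
  Bonds formed (products):
    N=O: 2 × 588 = 1176
    Σ(formed) = 1176 kJ
  ΔH_1 = 1486 − 1176 = +310 kJ
Reaction 2:
  Bonds broken (reactants):
    C–C: 2 × 356 = 712
    C–H: 8 × 408 = 3264
    C=C: 1 × 631 = 631
    H–H: 1 × 443 = 443
    Σ(broken) = 5050 kJ
  Bonds formed (products):
    C–C: 3 × 356 = 1068
    C–H: 10 × 408 = 4080
    Σ(formed) = 5148 kJ
  ΔH_2 = 5050 − 5148 = −98 kJ
ΔH_1 − ΔH_2 = +408 kJ, so reaction 2 has the more negative ΔH; |ΔH_1 − ΔH_2| = 408 kJ.

Reaction 2, by 408 kJ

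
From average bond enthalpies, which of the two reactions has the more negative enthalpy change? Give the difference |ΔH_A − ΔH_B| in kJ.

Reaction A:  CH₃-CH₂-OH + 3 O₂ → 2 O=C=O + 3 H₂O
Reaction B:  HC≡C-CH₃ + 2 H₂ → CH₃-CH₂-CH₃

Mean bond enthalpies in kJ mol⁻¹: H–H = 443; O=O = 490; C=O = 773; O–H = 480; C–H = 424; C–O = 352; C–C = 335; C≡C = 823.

Reaction A:
  Bonds broken (reactants):
    C–C: 1 × 335 = 335
    C–H: 5 × 424 = 2120
    C–O: 1 × 352 = 352
    O–H: 1 × 480 = 480
    O=O: 3 × 490 = 1470
    Σ(broken) = 4757 kJ
  Bonds formed (products):
    C=O: 4 × 773 = 3092
    O–H: 6 × 480 = 2880
    Σ(formed) = 5972 kJ
  ΔH_A = 4757 − 5972 = −1215 kJ
Reaction B:
  Bonds broken (reactants):
    C≡C: 1 × 823 = 823
    C–C: 1 × 335 = 335
    C–H: 4 × 424 = 1696
    H–H: 2 × 443 = 886
    Σ(broken) = 3740 kJ
  Bonds formed (products):
    C–C: 2 × 335 = 670
    C–H: 8 × 424 = 3392
    Σ(formed) = 4062 kJ
  ΔH_B = 3740 − 4062 = −322 kJ
ΔH_A − ΔH_B = −893 kJ, so reaction A has the more negative ΔH; |ΔH_A − ΔH_B| = 893 kJ.

Reaction A, by 893 kJ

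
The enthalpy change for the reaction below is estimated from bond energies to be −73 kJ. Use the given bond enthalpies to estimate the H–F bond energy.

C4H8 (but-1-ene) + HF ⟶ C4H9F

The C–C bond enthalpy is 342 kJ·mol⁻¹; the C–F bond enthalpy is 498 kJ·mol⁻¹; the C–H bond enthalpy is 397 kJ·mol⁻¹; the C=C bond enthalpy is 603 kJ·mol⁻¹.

D(H–F) ≈ 561 kJ/mol

Let D be the H–F bond energy.
Σ(broken) = 2×342 + 8×397 + 1×603 + 1×D = 4463 + D
Σ(formed) = 3×342 + 1×498 + 9×397 = 5097
ΔH = Σ(broken) − Σ(formed) = (4463 + D) − (5097) = −634 + D
Setting this equal to −73 kJ gives D = 561 kJ/mol.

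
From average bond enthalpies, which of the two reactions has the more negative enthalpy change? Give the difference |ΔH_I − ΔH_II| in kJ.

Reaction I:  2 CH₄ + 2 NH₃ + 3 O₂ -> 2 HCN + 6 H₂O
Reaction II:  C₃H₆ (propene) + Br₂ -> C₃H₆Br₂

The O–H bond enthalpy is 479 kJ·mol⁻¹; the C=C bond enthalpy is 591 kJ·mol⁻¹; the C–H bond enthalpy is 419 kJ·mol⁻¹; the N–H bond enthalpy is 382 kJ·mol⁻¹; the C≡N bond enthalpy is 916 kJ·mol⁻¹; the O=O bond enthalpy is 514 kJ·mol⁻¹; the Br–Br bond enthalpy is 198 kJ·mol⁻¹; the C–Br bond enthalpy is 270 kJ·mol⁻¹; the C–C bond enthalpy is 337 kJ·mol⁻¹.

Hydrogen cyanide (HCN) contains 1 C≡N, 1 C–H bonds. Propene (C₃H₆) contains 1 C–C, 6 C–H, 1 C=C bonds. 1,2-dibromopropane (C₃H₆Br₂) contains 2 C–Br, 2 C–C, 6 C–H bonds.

Reaction I:
  Bonds broken (reactants):
    C–H: 8 × 419 = 3352
    N–H: 6 × 382 = 2292
    O=O: 3 × 514 = 1542
    Σ(broken) = 7186 kJ
  Bonds formed (products):
    C≡N: 2 × 916 = 1832
    C–H: 2 × 419 = 838
    O–H: 12 × 479 = 5748
    Σ(formed) = 8418 kJ
  ΔH_I = 7186 − 8418 = −1232 kJ
Reaction II:
  Bonds broken (reactants):
    Br–Br: 1 × 198 = 198
    C–C: 1 × 337 = 337
    C–H: 6 × 419 = 2514
    C=C: 1 × 591 = 591
    Σ(broken) = 3640 kJ
  Bonds formed (products):
    C–Br: 2 × 270 = 540
    C–C: 2 × 337 = 674
    C–H: 6 × 419 = 2514
    Σ(formed) = 3728 kJ
  ΔH_II = 3640 − 3728 = −88 kJ
ΔH_I − ΔH_II = −1144 kJ, so reaction I has the more negative ΔH; |ΔH_I − ΔH_II| = 1144 kJ.

Reaction I, by 1144 kJ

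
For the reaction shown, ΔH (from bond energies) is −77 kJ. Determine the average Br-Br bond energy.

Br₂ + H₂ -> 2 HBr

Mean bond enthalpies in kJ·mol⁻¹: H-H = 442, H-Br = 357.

D(Br-Br) ≈ 195 kJ/mol

Let D be the Br-Br bond energy.
Σ(broken) = 1×D + 1×442 = 442 + D
Σ(formed) = 2×357 = 714
ΔH = Σ(broken) − Σ(formed) = (442 + D) − (714) = −272 + D
Setting this equal to −77 kJ gives D = 195 kJ/mol.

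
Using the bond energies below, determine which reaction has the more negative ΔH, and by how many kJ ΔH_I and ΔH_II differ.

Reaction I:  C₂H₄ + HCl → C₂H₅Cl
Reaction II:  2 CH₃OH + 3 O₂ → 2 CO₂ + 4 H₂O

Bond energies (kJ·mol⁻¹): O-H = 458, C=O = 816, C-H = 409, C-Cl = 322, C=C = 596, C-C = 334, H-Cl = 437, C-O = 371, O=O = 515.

Reaction II, by 1239 kJ

Reaction I:
  Bonds broken (reactants):
    C-H: 4 × 409 = 1636
    C=C: 1 × 596 = 596
    H-Cl: 1 × 437 = 437
    Σ(broken) = 2669 kJ
  Bonds formed (products):
    C-C: 1 × 334 = 334
    C-Cl: 1 × 322 = 322
    C-H: 5 × 409 = 2045
    Σ(formed) = 2701 kJ
  ΔH_I = 2669 − 2701 = −32 kJ
Reaction II:
  Bonds broken (reactants):
    C-H: 6 × 409 = 2454
    C-O: 2 × 371 = 742
    O-H: 2 × 458 = 916
    O=O: 3 × 515 = 1545
    Σ(broken) = 5657 kJ
  Bonds formed (products):
    C=O: 4 × 816 = 3264
    O-H: 8 × 458 = 3664
    Σ(formed) = 6928 kJ
  ΔH_II = 5657 − 6928 = −1271 kJ
ΔH_I − ΔH_II = +1239 kJ, so reaction II has the more negative ΔH; |ΔH_I − ΔH_II| = 1239 kJ.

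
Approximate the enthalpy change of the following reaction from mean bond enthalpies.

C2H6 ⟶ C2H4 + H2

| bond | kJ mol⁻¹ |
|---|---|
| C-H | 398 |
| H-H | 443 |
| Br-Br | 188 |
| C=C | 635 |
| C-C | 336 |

ΔH ≈ +54 kJ

Bonds broken (reactants):
  C-C: 1 × 336 = 336
  C-H: 6 × 398 = 2388
  Σ(broken) = 2724 kJ
Bonds formed (products):
  C-H: 4 × 398 = 1592
  C=C: 1 × 635 = 635
  H-H: 1 × 443 = 443
  Σ(formed) = 2670 kJ
ΔH = Σ(broken) − Σ(formed) = 2724 − 2670 = +54 kJ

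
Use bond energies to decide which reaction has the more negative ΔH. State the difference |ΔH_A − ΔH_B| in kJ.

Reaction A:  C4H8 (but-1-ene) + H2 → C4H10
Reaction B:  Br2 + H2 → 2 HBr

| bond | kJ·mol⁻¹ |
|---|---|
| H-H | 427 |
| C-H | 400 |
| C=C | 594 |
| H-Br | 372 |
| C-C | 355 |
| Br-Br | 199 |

Reaction A, by 16 kJ

Reaction A:
  Bonds broken (reactants):
    C-C: 2 × 355 = 710
    C-H: 8 × 400 = 3200
    C=C: 1 × 594 = 594
    H-H: 1 × 427 = 427
    Σ(broken) = 4931 kJ
  Bonds formed (products):
    C-C: 3 × 355 = 1065
    C-H: 10 × 400 = 4000
    Σ(formed) = 5065 kJ
  ΔH_A = 4931 − 5065 = −134 kJ
Reaction B:
  Bonds broken (reactants):
    Br-Br: 1 × 199 = 199
    H-H: 1 × 427 = 427
    Σ(broken) = 626 kJ
  Bonds formed (products):
    H-Br: 2 × 372 = 744
    Σ(formed) = 744 kJ
  ΔH_B = 626 − 744 = −118 kJ
ΔH_A − ΔH_B = −16 kJ, so reaction A has the more negative ΔH; |ΔH_A − ΔH_B| = 16 kJ.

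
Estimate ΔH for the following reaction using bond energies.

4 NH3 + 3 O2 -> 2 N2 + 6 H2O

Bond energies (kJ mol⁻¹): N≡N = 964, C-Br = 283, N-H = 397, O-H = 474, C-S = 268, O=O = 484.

Bonds broken (reactants):
  N-H: 12 × 397 = 4764
  O=O: 3 × 484 = 1452
  Σ(broken) = 6216 kJ
Bonds formed (products):
  N≡N: 2 × 964 = 1928
  O-H: 12 × 474 = 5688
  Σ(formed) = 7616 kJ
ΔH = Σ(broken) − Σ(formed) = 6216 − 7616 = −1400 kJ

ΔH ≈ −1400 kJ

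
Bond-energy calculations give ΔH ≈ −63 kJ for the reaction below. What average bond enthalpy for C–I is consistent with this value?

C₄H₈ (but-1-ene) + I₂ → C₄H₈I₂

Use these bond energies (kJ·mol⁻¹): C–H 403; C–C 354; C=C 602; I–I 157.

D(C–I) ≈ 234 kJ/mol

Let D be the C–I bond energy.
Σ(broken) = 2×354 + 8×403 + 1×602 + 1×157 = 4691
Σ(formed) = 3×354 + 8×403 + 2×D = 4286 + 2D
ΔH = Σ(broken) − Σ(formed) = (4691) − (4286 + 2D) = +405 − 2D
Setting this equal to −63 kJ gives 2D = 468, so D = 234 kJ/mol.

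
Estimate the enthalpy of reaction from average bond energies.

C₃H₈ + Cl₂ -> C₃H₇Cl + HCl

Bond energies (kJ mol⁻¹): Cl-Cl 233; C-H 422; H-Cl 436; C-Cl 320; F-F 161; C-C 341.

ΔH ≈ −101 kJ

Bonds broken (reactants):
  C-C: 2 × 341 = 682
  C-H: 8 × 422 = 3376
  Cl-Cl: 1 × 233 = 233
  Σ(broken) = 4291 kJ
Bonds formed (products):
  C-C: 2 × 341 = 682
  C-Cl: 1 × 320 = 320
  C-H: 7 × 422 = 2954
  H-Cl: 1 × 436 = 436
  Σ(formed) = 4392 kJ
ΔH = Σ(broken) − Σ(formed) = 4291 − 4392 = −101 kJ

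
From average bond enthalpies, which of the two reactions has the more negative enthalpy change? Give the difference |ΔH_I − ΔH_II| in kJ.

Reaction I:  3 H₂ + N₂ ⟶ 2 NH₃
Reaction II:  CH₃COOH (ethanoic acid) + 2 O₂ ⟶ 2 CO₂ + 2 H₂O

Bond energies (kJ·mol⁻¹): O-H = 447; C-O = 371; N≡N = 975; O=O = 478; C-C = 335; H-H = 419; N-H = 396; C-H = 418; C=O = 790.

Reaction I:
  Bonds broken (reactants):
    H-H: 3 × 419 = 1257
    N≡N: 1 × 975 = 975
    Σ(broken) = 2232 kJ
  Bonds formed (products):
    N-H: 6 × 396 = 2376
    Σ(formed) = 2376 kJ
  ΔH_I = 2232 − 2376 = −144 kJ
Reaction II:
  Bonds broken (reactants):
    C-C: 1 × 335 = 335
    C-H: 3 × 418 = 1254
    C-O: 1 × 371 = 371
    C=O: 1 × 790 = 790
    O-H: 1 × 447 = 447
    O=O: 2 × 478 = 956
    Σ(broken) = 4153 kJ
  Bonds formed (products):
    C=O: 4 × 790 = 3160
    O-H: 4 × 447 = 1788
    Σ(formed) = 4948 kJ
  ΔH_II = 4153 − 4948 = −795 kJ
ΔH_I − ΔH_II = +651 kJ, so reaction II has the more negative ΔH; |ΔH_I − ΔH_II| = 651 kJ.

Reaction II, by 651 kJ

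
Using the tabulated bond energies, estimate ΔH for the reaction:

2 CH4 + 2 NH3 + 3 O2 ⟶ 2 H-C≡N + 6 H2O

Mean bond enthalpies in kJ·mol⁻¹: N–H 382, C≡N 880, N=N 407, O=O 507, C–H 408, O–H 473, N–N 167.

Bonds broken (reactants):
  C–H: 8 × 408 = 3264
  N–H: 6 × 382 = 2292
  O=O: 3 × 507 = 1521
  Σ(broken) = 7077 kJ
Bonds formed (products):
  C≡N: 2 × 880 = 1760
  C–H: 2 × 408 = 816
  O–H: 12 × 473 = 5676
  Σ(formed) = 8252 kJ
ΔH = Σ(broken) − Σ(formed) = 7077 − 8252 = −1175 kJ

ΔH ≈ −1175 kJ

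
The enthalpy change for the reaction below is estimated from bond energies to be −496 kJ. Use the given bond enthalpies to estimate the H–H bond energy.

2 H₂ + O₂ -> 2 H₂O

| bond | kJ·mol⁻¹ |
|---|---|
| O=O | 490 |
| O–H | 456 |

Let D be the H–H bond energy.
Σ(broken) = 2×D + 1×490 = 490 + 2D
Σ(formed) = 4×456 = 1824
ΔH = Σ(broken) − Σ(formed) = (490 + 2D) − (1824) = −1334 + 2D
Setting this equal to −496 kJ gives 2D = 838, so D = 419 kJ/mol.

D(H–H) ≈ 419 kJ/mol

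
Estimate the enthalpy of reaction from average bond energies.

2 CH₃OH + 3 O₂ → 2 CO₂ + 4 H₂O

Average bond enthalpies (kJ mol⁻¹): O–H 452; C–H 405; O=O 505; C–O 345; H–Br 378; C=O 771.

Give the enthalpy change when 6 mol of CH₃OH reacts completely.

ΔH = −3483 kJ

Bonds broken (reactants):
  C–H: 6 × 405 = 2430
  C–O: 2 × 345 = 690
  O–H: 2 × 452 = 904
  O=O: 3 × 505 = 1515
  Σ(broken) = 5539 kJ
Bonds formed (products):
  C=O: 4 × 771 = 3084
  O–H: 8 × 452 = 3616
  Σ(formed) = 6700 kJ
ΔH = Σ(broken) − Σ(formed) = 5539 − 6700 = −1161 kJ
For 3× the reaction as written: 3 × (−1161) = −3483 kJ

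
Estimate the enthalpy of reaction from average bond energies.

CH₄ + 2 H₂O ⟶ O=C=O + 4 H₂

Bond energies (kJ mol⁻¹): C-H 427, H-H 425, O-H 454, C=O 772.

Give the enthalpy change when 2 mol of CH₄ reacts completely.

Bonds broken (reactants):
  C-H: 4 × 427 = 1708
  O-H: 4 × 454 = 1816
  Σ(broken) = 3524 kJ
Bonds formed (products):
  C=O: 2 × 772 = 1544
  H-H: 4 × 425 = 1700
  Σ(formed) = 3244 kJ
ΔH = Σ(broken) − Σ(formed) = 3524 − 3244 = +280 kJ
For 2× the reaction as written: 2 × (+280) = +560 kJ

ΔH = +560 kJ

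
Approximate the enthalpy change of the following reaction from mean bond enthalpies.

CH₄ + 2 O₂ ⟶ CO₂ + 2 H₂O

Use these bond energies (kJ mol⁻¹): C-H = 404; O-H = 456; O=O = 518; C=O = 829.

ΔH ≈ −830 kJ

Bonds broken (reactants):
  C-H: 4 × 404 = 1616
  O=O: 2 × 518 = 1036
  Σ(broken) = 2652 kJ
Bonds formed (products):
  C=O: 2 × 829 = 1658
  O-H: 4 × 456 = 1824
  Σ(formed) = 3482 kJ
ΔH = Σ(broken) − Σ(formed) = 2652 − 3482 = −830 kJ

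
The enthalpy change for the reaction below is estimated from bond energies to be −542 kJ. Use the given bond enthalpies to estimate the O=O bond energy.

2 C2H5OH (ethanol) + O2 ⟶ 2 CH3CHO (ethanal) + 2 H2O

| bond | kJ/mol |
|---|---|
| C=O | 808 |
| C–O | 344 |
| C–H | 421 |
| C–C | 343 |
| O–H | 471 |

Let D be the O=O bond energy.
Σ(broken) = 2×343 + 10×421 + 2×344 + 2×471 + 1×D = 6526 + D
Σ(formed) = 2×343 + 8×421 + 2×808 + 4×471 = 7554
ΔH = Σ(broken) − Σ(formed) = (6526 + D) − (7554) = −1028 + D
Setting this equal to −542 kJ gives D = 486 kJ/mol.

D(O=O) ≈ 486 kJ/mol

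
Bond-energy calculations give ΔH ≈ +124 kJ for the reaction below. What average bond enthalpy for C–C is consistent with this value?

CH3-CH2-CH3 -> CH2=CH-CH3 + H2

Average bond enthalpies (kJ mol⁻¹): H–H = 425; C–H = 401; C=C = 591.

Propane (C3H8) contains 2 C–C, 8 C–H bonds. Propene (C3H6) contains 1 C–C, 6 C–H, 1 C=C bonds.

D(C–C) ≈ 338 kJ/mol

Let D be the C–C bond energy.
Σ(broken) = 2×D + 8×401 = 3208 + 2D
Σ(formed) = 1×D + 6×401 + 1×591 + 1×425 = 3422 + D
ΔH = Σ(broken) − Σ(formed) = (3208 + 2D) − (3422 + D) = −214 + D
Setting this equal to +124 kJ gives D = 338 kJ/mol.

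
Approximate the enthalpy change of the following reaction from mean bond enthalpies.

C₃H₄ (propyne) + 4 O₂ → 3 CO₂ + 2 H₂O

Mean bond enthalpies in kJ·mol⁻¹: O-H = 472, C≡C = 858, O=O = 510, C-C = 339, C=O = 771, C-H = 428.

Bonds broken (reactants):
  C≡C: 1 × 858 = 858
  C-C: 1 × 339 = 339
  C-H: 4 × 428 = 1712
  O=O: 4 × 510 = 2040
  Σ(broken) = 4949 kJ
Bonds formed (products):
  C=O: 6 × 771 = 4626
  O-H: 4 × 472 = 1888
  Σ(formed) = 6514 kJ
ΔH = Σ(broken) − Σ(formed) = 4949 − 6514 = −1565 kJ

ΔH ≈ −1565 kJ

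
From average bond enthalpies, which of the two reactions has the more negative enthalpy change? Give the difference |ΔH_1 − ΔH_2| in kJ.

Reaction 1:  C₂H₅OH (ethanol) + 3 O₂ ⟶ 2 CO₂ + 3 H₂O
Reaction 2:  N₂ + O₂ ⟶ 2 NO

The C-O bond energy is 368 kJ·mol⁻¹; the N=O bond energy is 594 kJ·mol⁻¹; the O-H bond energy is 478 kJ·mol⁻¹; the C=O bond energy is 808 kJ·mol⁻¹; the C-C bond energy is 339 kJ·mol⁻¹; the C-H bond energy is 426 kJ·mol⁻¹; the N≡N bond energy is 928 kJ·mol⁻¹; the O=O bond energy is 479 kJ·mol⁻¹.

Reaction 1:
  Bonds broken (reactants):
    C-C: 1 × 339 = 339
    C-H: 5 × 426 = 2130
    C-O: 1 × 368 = 368
    O-H: 1 × 478 = 478
    O=O: 3 × 479 = 1437
    Σ(broken) = 4752 kJ
  Bonds formed (products):
    C=O: 4 × 808 = 3232
    O-H: 6 × 478 = 2868
    Σ(formed) = 6100 kJ
  ΔH_1 = 4752 − 6100 = −1348 kJ
Reaction 2:
  Bonds broken (reactants):
    N≡N: 1 × 928 = 928
    O=O: 1 × 479 = 479
    Σ(broken) = 1407 kJ
  Bonds formed (products):
    N=O: 2 × 594 = 1188
    Σ(formed) = 1188 kJ
  ΔH_2 = 1407 − 1188 = +219 kJ
ΔH_1 − ΔH_2 = −1567 kJ, so reaction 1 has the more negative ΔH; |ΔH_1 − ΔH_2| = 1567 kJ.

Reaction 1, by 1567 kJ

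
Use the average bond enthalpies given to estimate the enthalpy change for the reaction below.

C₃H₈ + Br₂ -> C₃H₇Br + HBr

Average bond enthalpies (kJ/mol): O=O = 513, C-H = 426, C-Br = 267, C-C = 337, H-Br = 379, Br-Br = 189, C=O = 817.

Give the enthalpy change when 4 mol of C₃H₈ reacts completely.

Bonds broken (reactants):
  Br-Br: 1 × 189 = 189
  C-C: 2 × 337 = 674
  C-H: 8 × 426 = 3408
  Σ(broken) = 4271 kJ
Bonds formed (products):
  C-Br: 1 × 267 = 267
  C-C: 2 × 337 = 674
  C-H: 7 × 426 = 2982
  H-Br: 1 × 379 = 379
  Σ(formed) = 4302 kJ
ΔH = Σ(broken) − Σ(formed) = 4271 − 4302 = −31 kJ
For 4× the reaction as written: 4 × (−31) = −124 kJ

ΔH = −124 kJ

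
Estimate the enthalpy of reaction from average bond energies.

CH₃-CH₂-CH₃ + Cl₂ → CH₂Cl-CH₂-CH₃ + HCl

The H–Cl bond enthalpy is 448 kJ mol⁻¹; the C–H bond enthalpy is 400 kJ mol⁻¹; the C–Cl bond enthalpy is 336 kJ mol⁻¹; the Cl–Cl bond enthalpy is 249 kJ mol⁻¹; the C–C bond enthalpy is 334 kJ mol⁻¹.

ΔH ≈ −135 kJ

Bonds broken (reactants):
  C–C: 2 × 334 = 668
  C–H: 8 × 400 = 3200
  Cl–Cl: 1 × 249 = 249
  Σ(broken) = 4117 kJ
Bonds formed (products):
  C–C: 2 × 334 = 668
  C–Cl: 1 × 336 = 336
  C–H: 7 × 400 = 2800
  H–Cl: 1 × 448 = 448
  Σ(formed) = 4252 kJ
ΔH = Σ(broken) − Σ(formed) = 4117 − 4252 = −135 kJ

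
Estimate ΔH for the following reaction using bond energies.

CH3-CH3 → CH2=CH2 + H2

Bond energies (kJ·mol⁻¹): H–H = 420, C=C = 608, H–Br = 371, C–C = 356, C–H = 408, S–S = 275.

ΔH ≈ +144 kJ

Bonds broken (reactants):
  C–C: 1 × 356 = 356
  C–H: 6 × 408 = 2448
  Σ(broken) = 2804 kJ
Bonds formed (products):
  C–H: 4 × 408 = 1632
  C=C: 1 × 608 = 608
  H–H: 1 × 420 = 420
  Σ(formed) = 2660 kJ
ΔH = Σ(broken) − Σ(formed) = 2804 − 2660 = +144 kJ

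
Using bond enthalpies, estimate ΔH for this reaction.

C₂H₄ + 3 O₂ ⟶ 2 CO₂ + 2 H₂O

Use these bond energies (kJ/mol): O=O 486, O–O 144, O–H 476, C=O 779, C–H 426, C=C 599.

ΔH ≈ −1259 kJ

Bonds broken (reactants):
  C–H: 4 × 426 = 1704
  C=C: 1 × 599 = 599
  O=O: 3 × 486 = 1458
  Σ(broken) = 3761 kJ
Bonds formed (products):
  C=O: 4 × 779 = 3116
  O–H: 4 × 476 = 1904
  Σ(formed) = 5020 kJ
ΔH = Σ(broken) − Σ(formed) = 3761 − 5020 = −1259 kJ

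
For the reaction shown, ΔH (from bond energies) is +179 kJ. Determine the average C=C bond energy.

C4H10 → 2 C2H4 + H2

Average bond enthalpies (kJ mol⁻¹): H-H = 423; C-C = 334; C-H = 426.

Let D be the C=C bond energy.
Σ(broken) = 3×334 + 10×426 = 5262
Σ(formed) = 8×426 + 2×D + 1×423 = 3831 + 2D
ΔH = Σ(broken) − Σ(formed) = (5262) − (3831 + 2D) = +1431 − 2D
Setting this equal to +179 kJ gives 2D = 1252, so D = 626 kJ/mol.

D(C=C) ≈ 626 kJ/mol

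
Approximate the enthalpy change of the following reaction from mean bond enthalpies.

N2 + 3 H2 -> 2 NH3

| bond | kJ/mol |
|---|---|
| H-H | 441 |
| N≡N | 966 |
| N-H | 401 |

ΔH ≈ −117 kJ

Bonds broken (reactants):
  H-H: 3 × 441 = 1323
  N≡N: 1 × 966 = 966
  Σ(broken) = 2289 kJ
Bonds formed (products):
  N-H: 6 × 401 = 2406
  Σ(formed) = 2406 kJ
ΔH = Σ(broken) − Σ(formed) = 2289 − 2406 = −117 kJ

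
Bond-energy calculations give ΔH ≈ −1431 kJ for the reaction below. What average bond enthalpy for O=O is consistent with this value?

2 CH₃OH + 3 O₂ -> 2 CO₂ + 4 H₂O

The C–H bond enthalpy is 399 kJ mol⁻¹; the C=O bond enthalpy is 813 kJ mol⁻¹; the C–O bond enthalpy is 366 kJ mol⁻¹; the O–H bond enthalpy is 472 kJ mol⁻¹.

D(O=O) ≈ 509 kJ/mol

Let D be the O=O bond energy.
Σ(broken) = 6×399 + 2×366 + 2×472 + 3×D = 4070 + 3D
Σ(formed) = 4×813 + 8×472 = 7028
ΔH = Σ(broken) − Σ(formed) = (4070 + 3D) − (7028) = −2958 + 3D
Setting this equal to −1431 kJ gives 3D = 1527, so D = 509 kJ/mol.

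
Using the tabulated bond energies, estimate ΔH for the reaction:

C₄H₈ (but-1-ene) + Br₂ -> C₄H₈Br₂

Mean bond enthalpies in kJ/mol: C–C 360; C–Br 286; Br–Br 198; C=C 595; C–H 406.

ΔH ≈ −139 kJ

Bonds broken (reactants):
  Br–Br: 1 × 198 = 198
  C–C: 2 × 360 = 720
  C–H: 8 × 406 = 3248
  C=C: 1 × 595 = 595
  Σ(broken) = 4761 kJ
Bonds formed (products):
  C–Br: 2 × 286 = 572
  C–C: 3 × 360 = 1080
  C–H: 8 × 406 = 3248
  Σ(formed) = 4900 kJ
ΔH = Σ(broken) − Σ(formed) = 4761 − 4900 = −139 kJ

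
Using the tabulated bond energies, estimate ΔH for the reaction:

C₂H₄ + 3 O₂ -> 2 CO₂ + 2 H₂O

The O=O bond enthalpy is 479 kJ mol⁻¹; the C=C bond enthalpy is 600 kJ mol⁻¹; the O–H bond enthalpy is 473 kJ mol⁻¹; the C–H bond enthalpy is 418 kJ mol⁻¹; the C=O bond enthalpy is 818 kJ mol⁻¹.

Bonds broken (reactants):
  C–H: 4 × 418 = 1672
  C=C: 1 × 600 = 600
  O=O: 3 × 479 = 1437
  Σ(broken) = 3709 kJ
Bonds formed (products):
  C=O: 4 × 818 = 3272
  O–H: 4 × 473 = 1892
  Σ(formed) = 5164 kJ
ΔH = Σ(broken) − Σ(formed) = 3709 − 5164 = −1455 kJ

ΔH ≈ −1455 kJ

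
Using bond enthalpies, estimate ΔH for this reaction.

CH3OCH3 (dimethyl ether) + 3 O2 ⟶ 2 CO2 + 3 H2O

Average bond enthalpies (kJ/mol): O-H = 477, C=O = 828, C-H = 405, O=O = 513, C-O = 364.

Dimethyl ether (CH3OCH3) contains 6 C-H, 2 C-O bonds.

ΔH ≈ −1477 kJ

Bonds broken (reactants):
  C-H: 6 × 405 = 2430
  C-O: 2 × 364 = 728
  O=O: 3 × 513 = 1539
  Σ(broken) = 4697 kJ
Bonds formed (products):
  C=O: 4 × 828 = 3312
  O-H: 6 × 477 = 2862
  Σ(formed) = 6174 kJ
ΔH = Σ(broken) − Σ(formed) = 4697 − 6174 = −1477 kJ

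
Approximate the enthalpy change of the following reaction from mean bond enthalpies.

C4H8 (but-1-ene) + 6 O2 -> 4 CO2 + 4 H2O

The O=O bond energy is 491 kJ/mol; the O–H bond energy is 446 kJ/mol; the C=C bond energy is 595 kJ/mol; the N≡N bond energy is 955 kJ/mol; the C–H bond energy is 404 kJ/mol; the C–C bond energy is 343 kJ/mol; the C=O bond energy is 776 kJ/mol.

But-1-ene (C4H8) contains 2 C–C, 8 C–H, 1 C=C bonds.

Bonds broken (reactants):
  C–C: 2 × 343 = 686
  C–H: 8 × 404 = 3232
  C=C: 1 × 595 = 595
  O=O: 6 × 491 = 2946
  Σ(broken) = 7459 kJ
Bonds formed (products):
  C=O: 8 × 776 = 6208
  O–H: 8 × 446 = 3568
  Σ(formed) = 9776 kJ
ΔH = Σ(broken) − Σ(formed) = 7459 − 9776 = −2317 kJ

ΔH ≈ −2317 kJ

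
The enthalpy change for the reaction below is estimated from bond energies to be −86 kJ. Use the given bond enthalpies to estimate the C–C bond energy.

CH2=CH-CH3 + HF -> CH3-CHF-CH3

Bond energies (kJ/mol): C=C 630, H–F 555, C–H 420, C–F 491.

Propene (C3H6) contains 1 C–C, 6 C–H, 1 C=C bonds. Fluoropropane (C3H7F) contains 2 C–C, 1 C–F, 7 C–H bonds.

Let D be the C–C bond energy.
Σ(broken) = 1×D + 6×420 + 1×630 + 1×555 = 3705 + D
Σ(formed) = 2×D + 1×491 + 7×420 = 3431 + 2D
ΔH = Σ(broken) − Σ(formed) = (3705 + D) − (3431 + 2D) = +274 − D
Setting this equal to −86 kJ gives D = 360 kJ/mol.

D(C–C) ≈ 360 kJ/mol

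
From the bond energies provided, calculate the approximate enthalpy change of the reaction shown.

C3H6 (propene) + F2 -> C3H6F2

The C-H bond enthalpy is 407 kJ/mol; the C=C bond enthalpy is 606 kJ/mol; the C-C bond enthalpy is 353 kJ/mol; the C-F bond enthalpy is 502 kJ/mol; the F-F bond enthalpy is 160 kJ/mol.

Bonds broken (reactants):
  C-C: 1 × 353 = 353
  C-H: 6 × 407 = 2442
  C=C: 1 × 606 = 606
  F-F: 1 × 160 = 160
  Σ(broken) = 3561 kJ
Bonds formed (products):
  C-C: 2 × 353 = 706
  C-F: 2 × 502 = 1004
  C-H: 6 × 407 = 2442
  Σ(formed) = 4152 kJ
ΔH = Σ(broken) − Σ(formed) = 3561 − 4152 = −591 kJ

ΔH ≈ −591 kJ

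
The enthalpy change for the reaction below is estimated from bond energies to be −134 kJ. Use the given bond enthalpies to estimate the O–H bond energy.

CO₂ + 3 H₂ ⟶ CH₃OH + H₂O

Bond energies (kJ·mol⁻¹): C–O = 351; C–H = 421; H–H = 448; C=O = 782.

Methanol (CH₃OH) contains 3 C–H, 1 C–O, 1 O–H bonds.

D(O–H) ≈ 476 kJ/mol

Let D be the O–H bond energy.
Σ(broken) = 2×782 + 3×448 = 2908
Σ(formed) = 3×421 + 1×351 + 3×D = 1614 + 3D
ΔH = Σ(broken) − Σ(formed) = (2908) − (1614 + 3D) = +1294 − 3D
Setting this equal to −134 kJ gives 3D = 1428, so D = 476 kJ/mol.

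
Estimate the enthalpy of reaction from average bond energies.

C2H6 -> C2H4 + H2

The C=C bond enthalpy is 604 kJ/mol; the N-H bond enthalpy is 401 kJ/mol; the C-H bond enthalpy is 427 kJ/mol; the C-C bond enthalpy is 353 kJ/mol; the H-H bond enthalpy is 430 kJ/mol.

ΔH ≈ +173 kJ

Bonds broken (reactants):
  C-C: 1 × 353 = 353
  C-H: 6 × 427 = 2562
  Σ(broken) = 2915 kJ
Bonds formed (products):
  C-H: 4 × 427 = 1708
  C=C: 1 × 604 = 604
  H-H: 1 × 430 = 430
  Σ(formed) = 2742 kJ
ΔH = Σ(broken) − Σ(formed) = 2915 − 2742 = +173 kJ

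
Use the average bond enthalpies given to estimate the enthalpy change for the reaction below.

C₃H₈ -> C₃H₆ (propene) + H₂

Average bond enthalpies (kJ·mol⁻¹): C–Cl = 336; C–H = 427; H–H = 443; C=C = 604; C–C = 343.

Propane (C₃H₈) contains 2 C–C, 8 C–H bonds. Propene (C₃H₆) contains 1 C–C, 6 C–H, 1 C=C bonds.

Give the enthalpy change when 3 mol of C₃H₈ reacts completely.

Bonds broken (reactants):
  C–C: 2 × 343 = 686
  C–H: 8 × 427 = 3416
  Σ(broken) = 4102 kJ
Bonds formed (products):
  C–C: 1 × 343 = 343
  C–H: 6 × 427 = 2562
  C=C: 1 × 604 = 604
  H–H: 1 × 443 = 443
  Σ(formed) = 3952 kJ
ΔH = Σ(broken) − Σ(formed) = 4102 − 3952 = +150 kJ
For 3× the reaction as written: 3 × (+150) = +450 kJ

ΔH = +450 kJ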